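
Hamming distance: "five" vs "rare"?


Comparing character by character (same length = 4):
  Pos 0: 'f' vs 'r' !=
  Pos 1: 'i' vs 'a' !=
  Pos 2: 'v' vs 'r' !=
  Pos 3: 'e' vs 'e' =
Hamming distance = 3


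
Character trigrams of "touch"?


Word: "touch" (length 5)
Number of trigrams = 5 - 3 + 1 = 3
  Position 0: "tou"
  Position 1: "ouc"
  Position 2: "uch"
Trigrams = "tou", "ouc", "uch"


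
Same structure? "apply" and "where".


Pattern of "apply": [0, 1, 1, 2, 3]
Pattern of "where": [0, 1, 2, 3, 2]
Patterns do not match
Same pattern = No


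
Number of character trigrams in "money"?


Word: "money" (length 5)
Number of 3-grams = length - 3 + 1 = 5 - 3 + 1
= 3


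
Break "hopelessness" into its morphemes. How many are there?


Word: "hopelessness"
Morphemes: hope + -less + -ness
Each morpheme carries meaning
= 3 morphemes


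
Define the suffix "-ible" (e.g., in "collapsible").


Suffix: -ible
As in: collapsible -> collapse + -ible, with a spelling change
Meaning = capable of


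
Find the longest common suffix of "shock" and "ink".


Word 1: "shock"
Word 2: "ink"
Comparing from end:
  Pos -1: 'k' == 'k'
  Pos -2: 'c' != 'n' (stop)
LCS = "k" (length 1)


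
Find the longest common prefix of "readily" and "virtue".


Word 1: "readily"
Word 2: "virtue"
Comparing from start:
  Pos 0: 'r' != 'v' (stop)
LCP = "" (length 0)


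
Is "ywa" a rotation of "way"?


Word: "way", Candidate: "ywa"
Method: check if candidate is substring of word+word
"wayway" contains "ywa"? Yes
Is rotation = Yes


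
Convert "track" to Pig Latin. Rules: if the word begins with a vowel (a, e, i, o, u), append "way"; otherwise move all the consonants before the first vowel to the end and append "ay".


Word: "track"
Starts with consonant(s) → move to end, add 'ay'
Consonant cluster: "tr"
Pig Latin = "acktray"


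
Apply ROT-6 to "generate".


Word: "generate"
Shift: 6
Each letter → (letter + shift) mod 26:
  'g' (6) + 6 = 12 → 'm'
  'e' (4) + 6 = 10 → 'k'
  'n' (13) + 6 = 19 → 't'
  'e' (4) + 6 = 10 → 'k'
  'r' (17) + 6 = 23 → 'x'
  'a' (0) + 6 = 6 → 'g'
  't' (19) + 6 = 25 → 'z'
  'e' (4) + 6 = 10 → 'k'
Result = "mktkxgzk"


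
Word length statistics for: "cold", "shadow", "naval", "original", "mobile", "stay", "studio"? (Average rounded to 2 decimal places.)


Lengths: "cold"=4, "shadow"=6, "naval"=5, "original"=8, "mobile"=6, "stay"=4, "studio"=6
Sum = 39, Count = 7
Average = 39/7 = 5.57
= avg=5.57, min=4, max=8


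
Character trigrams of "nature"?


Word: "nature" (length 6)
Number of trigrams = 6 - 3 + 1 = 4
  Position 0: "nat"
  Position 1: "atu"
  Position 2: "tur"
  Position 3: "ure"
Trigrams = "nat", "atu", "tur", "ure"


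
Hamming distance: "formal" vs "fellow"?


Comparing character by character (same length = 6):
  Pos 0: 'f' vs 'f' =
  Pos 1: 'o' vs 'e' !=
  Pos 2: 'r' vs 'l' !=
  Pos 3: 'm' vs 'l' !=
  Pos 4: 'a' vs 'o' !=
  Pos 5: 'l' vs 'w' !=
Hamming distance = 5


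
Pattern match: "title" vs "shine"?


Pattern of "title": [0, 1, 0, 2, 3]
Pattern of "shine": [0, 1, 2, 3, 4]
Patterns do not match
Same pattern = No


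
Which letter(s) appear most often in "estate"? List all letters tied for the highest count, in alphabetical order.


Word: "estate"
Letter counts:
  'a': 1
  'e': 2
  's': 1
  't': 2
Maximum count = 2
Most frequent = 'e', 't' (2 times each)


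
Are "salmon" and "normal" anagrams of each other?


Word 1: "salmon" → sorted: almnos
Word 2: "normal" → sorted: almnor
Same letters? almnos != almnor
Anagram = No


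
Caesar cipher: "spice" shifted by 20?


Word: "spice"
Shift: 20
Each letter → (letter + shift) mod 26:
  's' (18) + 20 = 12 → 'm'
  'p' (15) + 20 = 9 → 'j'
  'i' (8) + 20 = 2 → 'c'
  'c' (2) + 20 = 22 → 'w'
  'e' (4) + 20 = 24 → 'y'
Result = "mjcwy"


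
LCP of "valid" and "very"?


Word 1: "valid"
Word 2: "very"
Comparing from start:
  Pos 0: 'v' == 'v'
  Pos 1: 'a' != 'e' (stop)
LCP = "v" (length 1)


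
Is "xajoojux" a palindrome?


Word: "xajoojux"
Reversed: "xujoojax"
Forward == Backward? xajoojux != xujoojax
Palindrome = No


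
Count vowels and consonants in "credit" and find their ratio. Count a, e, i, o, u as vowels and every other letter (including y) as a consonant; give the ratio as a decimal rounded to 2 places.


Word: "credit"
Vowels (a,e,i,o,u): 2
Consonants: 4
Ratio = 2/4
= 0.50


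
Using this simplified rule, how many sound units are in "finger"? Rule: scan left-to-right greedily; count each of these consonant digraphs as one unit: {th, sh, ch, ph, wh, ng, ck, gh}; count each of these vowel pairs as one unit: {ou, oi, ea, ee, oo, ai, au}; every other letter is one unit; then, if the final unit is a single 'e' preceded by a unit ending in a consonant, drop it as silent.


Word: "finger" (6 letters)
Left-to-right scan:
  1. 'f' (letter)
  2. 'i' (letter)
  3. 'ng' (digraph)
  4. 'e' (letter)
  5. 'r' (letter)
Units from scan: 5
Sound units = 5 units


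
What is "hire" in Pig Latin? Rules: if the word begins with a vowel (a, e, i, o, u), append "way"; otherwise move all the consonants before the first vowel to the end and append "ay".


Word: "hire"
Starts with consonant(s) → move to end, add 'ay'
Consonant cluster: "h"
Pig Latin = "irehay"


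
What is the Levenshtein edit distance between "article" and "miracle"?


Word 1: "article" (length 7)
Word 2: "miracle" (length 7)
One optimal edit sequence (insert/delete/substitute each cost 1):
  1. substitute 'a' -> 'm'  (+1)
  2. substitute 'r' -> 'i'  (+1)
  3. substitute 't' -> 'r'  (+1)
  4. substitute 'i' -> 'a'  (+1)
  5. keep 'c'
  6. keep 'l'
  7. keep 'e'
Total edit operations: 4
Edit distance = 4


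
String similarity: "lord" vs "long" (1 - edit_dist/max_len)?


Word 1: "lord" (length 4)
Word 2: "long" (length 4)
One optimal edit sequence:
  1. keep 'l'
  2. keep 'o'
  3. substitute 'r' -> 'n'  (+1)
  4. substitute 'd' -> 'g'  (+1)
Edit distance = 2
Max length = max(4, 4) = 4
Similarity = 1 - 2/4
= 0.5000


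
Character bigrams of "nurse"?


Word: "nurse" (length 5)
Number of bigrams = 5 - 2 + 1 = 4
  Position 0: "nu"
  Position 1: "ur"
  Position 2: "rs"
  Position 3: "se"
Bigrams = "nu", "ur", "rs", "se"


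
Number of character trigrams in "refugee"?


Word: "refugee" (length 7)
Number of 3-grams = length - 3 + 1 = 7 - 3 + 1
= 5


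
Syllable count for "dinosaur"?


Word: "dinosaur"
Syllable breakdown: di | no | saur
Counting: 3 parts
= 3 syllables


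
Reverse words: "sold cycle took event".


Original: "sold cycle took event"
Words (1..n): sold | cycle | took | event
Reversed (n..1): event | took | cycle | sold
Result = "event took cycle sold"


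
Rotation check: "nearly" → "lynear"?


Word: "nearly", Candidate: "lynear"
Method: check if candidate is substring of word+word
"nearlynearly" contains "lynear"? Yes
Is rotation = Yes


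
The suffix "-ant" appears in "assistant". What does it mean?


Suffix: -ant
As in: assistant -> assist + -ant
Meaning = one who / that which


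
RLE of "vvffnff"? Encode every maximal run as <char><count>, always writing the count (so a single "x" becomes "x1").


String: "vvffnff"
Scanning for consecutive runs:
  'v' x 2
  'f' x 2
  'n' x 1
  'f' x 2
RLE = "v2f2n1f2"


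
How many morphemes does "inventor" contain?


Word: "inventor"
Morphemes: invent / -or
Each morpheme carries meaning
= 2 morphemes


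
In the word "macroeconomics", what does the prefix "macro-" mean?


Prefix: macro-
Example: macroeconomics = macro- + economics
Meaning = large


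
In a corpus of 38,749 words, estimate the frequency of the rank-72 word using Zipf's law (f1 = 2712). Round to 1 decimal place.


Zipf's law: f(r) = f(1) / r
f(1) = 2712
f(72) = 2712 / 72
= 37.7 occurrences


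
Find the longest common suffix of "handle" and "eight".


Word 1: "handle"
Word 2: "eight"
Comparing from end:
  Pos -1: 'e' != 't' (stop)
LCS = "" (length 0)


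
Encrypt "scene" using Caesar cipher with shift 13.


Word: "scene"
Shift: 13
Each letter → (letter + shift) mod 26:
  's' (18) + 13 = 5 → 'f'
  'c' (2) + 13 = 15 → 'p'
  'e' (4) + 13 = 17 → 'r'
  'n' (13) + 13 = 0 → 'a'
  'e' (4) + 13 = 17 → 'r'
Result = "fprar"


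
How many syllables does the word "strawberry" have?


Word: "strawberry"
Syllable breakdown: straw-ber-ry
Counting: 3 parts
= 3 syllables


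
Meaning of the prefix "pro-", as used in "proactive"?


Prefix: pro-
Example: proactive (pro- + active)
Meaning = forward / in favor of


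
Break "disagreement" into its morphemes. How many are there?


Word: "disagreement"
Morphemes: dis- / agree / -ment
Each morpheme carries meaning
= 3 morphemes


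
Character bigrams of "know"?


Word: "know" (length 4)
Number of bigrams = 4 - 2 + 1 = 3
  Position 0: "kn"
  Position 1: "no"
  Position 2: "ow"
Bigrams = "kn", "no", "ow"


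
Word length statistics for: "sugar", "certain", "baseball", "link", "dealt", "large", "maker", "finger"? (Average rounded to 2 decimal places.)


Lengths: "sugar"=5, "certain"=7, "baseball"=8, "link"=4, "dealt"=5, "large"=5, "maker"=5, "finger"=6
Sum = 45, Count = 8
Average = 45/8 = 5.63
= avg=5.63, min=4, max=8


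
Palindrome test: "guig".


Word: "guig"
Reversed: "giug"
Forward == Backward? guig != giug
Palindrome = No


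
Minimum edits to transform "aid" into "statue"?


Word 1: "aid" (length 3)
Word 2: "statue" (length 6)
One optimal edit sequence (insert/delete/substitute each cost 1):
  1. insert 's'  (+1)
  2. insert 't'  (+1)
  3. keep 'a'
  4. insert 't'  (+1)
  5. substitute 'i' -> 'u'  (+1)
  6. substitute 'd' -> 'e'  (+1)
Total edit operations: 5
Edit distance = 5


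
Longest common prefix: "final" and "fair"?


Word 1: "final"
Word 2: "fair"
Comparing from start:
  Pos 0: 'f' == 'f'
  Pos 1: 'i' != 'a' (stop)
LCP = "f" (length 1)


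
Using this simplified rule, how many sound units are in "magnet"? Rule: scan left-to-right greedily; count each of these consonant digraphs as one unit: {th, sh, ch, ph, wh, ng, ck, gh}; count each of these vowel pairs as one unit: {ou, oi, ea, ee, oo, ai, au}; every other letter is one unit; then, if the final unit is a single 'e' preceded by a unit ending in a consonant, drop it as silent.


Word: "magnet" (6 letters)
Left-to-right scan:
  [1] 'm' (letter)
  [2] 'a' (letter)
  [3] 'g' (letter)
  [4] 'n' (letter)
  [5] 'e' (letter)
  [6] 't' (letter)
Units from scan: 6
Sound units = 6 units


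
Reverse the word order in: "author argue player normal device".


Original: "author argue player normal device"
Words (1..n): author | argue | player | normal | device
Reversed (n..1): device | normal | player | argue | author
Result = "device normal player argue author"


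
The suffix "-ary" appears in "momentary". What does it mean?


Suffix: -ary
Example: momentary = moment + -ary
Meaning = relating to


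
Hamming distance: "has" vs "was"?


Comparing character by character (same length = 3):
  Pos 0: 'h' vs 'w' !=
  Pos 1: 'a' vs 'a' =
  Pos 2: 's' vs 's' =
Hamming distance = 1


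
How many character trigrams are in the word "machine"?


Word: "machine" (length 7)
Number of 3-grams = length - 3 + 1 = 7 - 3 + 1
= 5


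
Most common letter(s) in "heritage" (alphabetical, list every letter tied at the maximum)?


Word: "heritage"
Letter counts:
  'a': 1
  'e': 2
  'g': 1
  'h': 1
  'i': 1
  'r': 1
  't': 1
Maximum count = 2
Most frequent = 'e' (2 times each)


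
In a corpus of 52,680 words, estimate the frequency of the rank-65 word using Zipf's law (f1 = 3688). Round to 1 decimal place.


Zipf's law: f(r) = f(1) / r
f(1) = 3688
f(65) = 3688 / 65
= 56.7 occurrences


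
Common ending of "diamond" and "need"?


Word 1: "diamond"
Word 2: "need"
Comparing from end:
  Pos -1: 'd' == 'd'
  Pos -2: 'n' != 'e' (stop)
LCS = "d" (length 1)


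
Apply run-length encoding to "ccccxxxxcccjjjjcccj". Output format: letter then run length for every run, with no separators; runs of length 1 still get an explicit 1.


String: "ccccxxxxcccjjjjcccj"
Scanning for consecutive runs:
  'c' x 4
  'x' x 4
  'c' x 3
  'j' x 4
  'c' x 3
  'j' x 1
RLE = "c4x4c3j4c3j1"


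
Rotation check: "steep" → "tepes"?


Word: "steep", Candidate: "tepes"
Method: check if candidate is substring of word+word
"steepsteep" contains "tepes"? No
Is rotation = No


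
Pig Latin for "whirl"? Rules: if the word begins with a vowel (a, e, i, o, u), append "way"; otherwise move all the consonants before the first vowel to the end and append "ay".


Word: "whirl"
Starts with consonant(s) → move to end, add 'ay'
Consonant cluster: "wh"
Pig Latin = "irlwhay"


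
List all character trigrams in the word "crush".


Word: "crush" (length 5)
Number of trigrams = 5 - 3 + 1 = 3
  Position 0: "cru"
  Position 1: "rus"
  Position 2: "ush"
Trigrams = "cru", "rus", "ush"


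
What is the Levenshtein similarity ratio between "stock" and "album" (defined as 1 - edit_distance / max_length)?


Word 1: "stock" (length 5)
Word 2: "album" (length 5)
One optimal edit sequence:
  1. substitute 's' -> 'a'  (+1)
  2. substitute 't' -> 'l'  (+1)
  3. substitute 'o' -> 'b'  (+1)
  4. substitute 'c' -> 'u'  (+1)
  5. substitute 'k' -> 'm'  (+1)
Edit distance = 5
Max length = max(5, 5) = 5
Similarity = 1 - 5/5
= 0.0000


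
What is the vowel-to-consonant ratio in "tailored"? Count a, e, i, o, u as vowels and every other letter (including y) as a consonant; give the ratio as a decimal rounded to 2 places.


Word: "tailored"
Vowels (a,e,i,o,u): 4
Consonants: 4
Ratio = 4/4
= 1.00


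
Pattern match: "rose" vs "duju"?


Pattern of "rose": [0, 1, 2, 3]
Pattern of "duju": [0, 1, 2, 1]
Patterns do not match
Same pattern = No


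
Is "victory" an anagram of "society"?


Word 1: "society" → sorted: ceiosty
Word 2: "victory" → sorted: ciortvy
Same letters? ceiosty != ciortvy
Anagram = No


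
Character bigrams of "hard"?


Word: "hard" (length 4)
Number of bigrams = 4 - 2 + 1 = 3
  Position 0: "ha"
  Position 1: "ar"
  Position 2: "rd"
Bigrams = "ha", "ar", "rd"


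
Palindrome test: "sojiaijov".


Word: "sojiaijov"
Reversed: "vojiaijos"
Forward == Backward? sojiaijov != vojiaijos
Palindrome = No


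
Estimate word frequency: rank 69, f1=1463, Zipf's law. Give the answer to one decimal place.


Zipf's law: f(r) = f(1) / r
f(1) = 1463
f(69) = 1463 / 69
= 21.2 occurrences


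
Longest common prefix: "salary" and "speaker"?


Word 1: "salary"
Word 2: "speaker"
Comparing from start:
  Pos 0: 's' == 's'
  Pos 1: 'a' != 'p' (stop)
LCP = "s" (length 1)


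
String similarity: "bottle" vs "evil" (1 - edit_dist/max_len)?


Word 1: "bottle" (length 6)
Word 2: "evil" (length 4)
One optimal edit sequence:
  1. delete 'b'  (+1)
  2. substitute 'o' -> 'e'  (+1)
  3. substitute 't' -> 'v'  (+1)
  4. substitute 't' -> 'i'  (+1)
  5. keep 'l'
  6. delete 'e'  (+1)
Edit distance = 5
Max length = max(6, 4) = 6
Similarity = 1 - 5/6
= 0.1667


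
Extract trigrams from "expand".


Word: "expand" (length 6)
Number of trigrams = 6 - 3 + 1 = 4
  Position 0: "exp"
  Position 1: "xpa"
  Position 2: "pan"
  Position 3: "and"
Trigrams = "exp", "xpa", "pan", "and"


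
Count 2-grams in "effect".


Word: "effect" (length 6)
Number of 2-grams = length - 2 + 1 = 6 - 2 + 1
= 5


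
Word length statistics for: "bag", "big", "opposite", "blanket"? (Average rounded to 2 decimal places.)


Lengths: "bag"=3, "big"=3, "opposite"=8, "blanket"=7
Sum = 21, Count = 4
Average = 21/4 = 5.25
= avg=5.25, min=3, max=8


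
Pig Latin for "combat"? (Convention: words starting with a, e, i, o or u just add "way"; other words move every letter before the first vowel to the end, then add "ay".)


Word: "combat"
Starts with consonant(s) → move to end, add 'ay'
Consonant cluster: "c"
Pig Latin = "ombatcay"


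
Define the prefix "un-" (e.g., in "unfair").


Prefix: un-
As in: unfair -> un- + fair
Meaning = not / reverse


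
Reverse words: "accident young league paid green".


Original: "accident young league paid green"
Words (1..n): accident | young | league | paid | green
Reversed (n..1): green | paid | league | young | accident
Result = "green paid league young accident"


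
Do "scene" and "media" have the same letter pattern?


Pattern of "scene": [0, 1, 2, 3, 2]
Pattern of "media": [0, 1, 2, 3, 4]
Patterns do not match
Same pattern = No


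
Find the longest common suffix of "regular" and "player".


Word 1: "regular"
Word 2: "player"
Comparing from end:
  Pos -1: 'r' == 'r'
  Pos -2: 'a' != 'e' (stop)
LCS = "r" (length 1)


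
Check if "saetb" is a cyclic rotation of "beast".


Word: "beast", Candidate: "saetb"
Method: check if candidate is substring of word+word
"beastbeast" contains "saetb"? No
Is rotation = No


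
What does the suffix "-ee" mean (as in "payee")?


Suffix: -ee
As in: payee -> pay + -ee
Meaning = one who receives


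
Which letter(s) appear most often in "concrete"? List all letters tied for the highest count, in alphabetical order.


Word: "concrete"
Letter counts:
  'c': 2
  'e': 2
  'n': 1
  'o': 1
  'r': 1
  't': 1
Maximum count = 2
Most frequent = 'c', 'e' (2 times each)


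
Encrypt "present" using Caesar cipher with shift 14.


Word: "present"
Shift: 14
Each letter → (letter + shift) mod 26:
  'p' (15) + 14 = 3 → 'd'
  'r' (17) + 14 = 5 → 'f'
  'e' (4) + 14 = 18 → 's'
  's' (18) + 14 = 6 → 'g'
  'e' (4) + 14 = 18 → 's'
  'n' (13) + 14 = 1 → 'b'
  't' (19) + 14 = 7 → 'h'
Result = "dfsgsbh"


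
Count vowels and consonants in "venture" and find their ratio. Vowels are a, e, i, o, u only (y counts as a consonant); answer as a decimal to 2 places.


Word: "venture"
Vowels (a,e,i,o,u): 3
Consonants: 4
Ratio = 3/4
= 0.75


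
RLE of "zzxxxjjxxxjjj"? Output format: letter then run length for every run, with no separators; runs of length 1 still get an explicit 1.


String: "zzxxxjjxxxjjj"
Scanning for consecutive runs:
  'z' x 2
  'x' x 3
  'j' x 2
  'x' x 3
  'j' x 3
RLE = "z2x3j2x3j3"


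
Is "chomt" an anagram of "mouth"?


Word 1: "mouth" → sorted: hmotu
Word 2: "chomt" → sorted: chmot
Same letters? hmotu != chmot
Anagram = No


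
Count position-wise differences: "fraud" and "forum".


Comparing character by character (same length = 5):
  Pos 0: 'f' vs 'f' =
  Pos 1: 'r' vs 'o' !=
  Pos 2: 'a' vs 'r' !=
  Pos 3: 'u' vs 'u' =
  Pos 4: 'd' vs 'm' !=
Hamming distance = 3


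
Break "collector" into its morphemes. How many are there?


Word: "collector"
Morphemes: collect | -or
Each morpheme carries meaning
= 2 morphemes


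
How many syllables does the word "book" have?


Word: "book"
Syllable breakdown: book
Counting: 1 part
= 1 syllable


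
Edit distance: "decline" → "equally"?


Word 1: "decline" (length 7)
Word 2: "equally" (length 7)
One optimal edit sequence (insert/delete/substitute each cost 1):
  1. substitute 'd' -> 'e'  (+1)
  2. substitute 'e' -> 'q'  (+1)
  3. substitute 'c' -> 'u'  (+1)
  4. substitute 'l' -> 'a'  (+1)
  5. substitute 'i' -> 'l'  (+1)
  6. substitute 'n' -> 'l'  (+1)
  7. substitute 'e' -> 'y'  (+1)
Total edit operations: 7
Edit distance = 7


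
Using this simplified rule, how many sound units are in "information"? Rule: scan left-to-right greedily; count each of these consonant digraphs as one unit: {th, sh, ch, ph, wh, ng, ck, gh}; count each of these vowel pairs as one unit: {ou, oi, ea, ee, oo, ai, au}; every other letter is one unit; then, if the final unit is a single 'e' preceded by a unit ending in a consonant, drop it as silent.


Word: "information" (11 letters)
Left-to-right scan:
  [1] 'i' (letter)
  [2] 'n' (letter)
  [3] 'f' (letter)
  [4] 'o' (letter)
  [5] 'r' (letter)
  [6] 'm' (letter)
  [7] 'a' (letter)
  [8] 't' (letter)
  [9] 'i' (letter)
  [10] 'o' (letter)
  [11] 'n' (letter)
Units from scan: 11
Sound units = 11 units


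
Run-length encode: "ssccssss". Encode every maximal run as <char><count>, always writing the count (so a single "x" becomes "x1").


String: "ssccssss"
Scanning for consecutive runs:
  's' x 2
  'c' x 2
  's' x 4
RLE = "s2c2s4"


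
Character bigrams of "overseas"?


Word: "overseas" (length 8)
Number of bigrams = 8 - 2 + 1 = 7
  Position 0: "ov"
  Position 1: "ve"
  Position 2: "er"
  Position 3: "rs"
  Position 4: "se"
  Position 5: "ea"
  Position 6: "as"
Bigrams = "ov", "ve", "er", "rs", "se", "ea", "as"


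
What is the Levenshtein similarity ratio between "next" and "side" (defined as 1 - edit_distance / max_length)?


Word 1: "next" (length 4)
Word 2: "side" (length 4)
One optimal edit sequence:
  1. substitute 'n' -> 's'  (+1)
  2. substitute 'e' -> 'i'  (+1)
  3. substitute 'x' -> 'd'  (+1)
  4. substitute 't' -> 'e'  (+1)
Edit distance = 4
Max length = max(4, 4) = 4
Similarity = 1 - 4/4
= 0.0000


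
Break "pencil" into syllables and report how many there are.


Word: "pencil"
Syllable breakdown: pen / cil
Counting: 2 parts
= 2 syllables


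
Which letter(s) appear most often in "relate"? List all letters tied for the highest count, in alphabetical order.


Word: "relate"
Letter counts:
  'a': 1
  'e': 2
  'l': 1
  'r': 1
  't': 1
Maximum count = 2
Most frequent = 'e' (2 times each)


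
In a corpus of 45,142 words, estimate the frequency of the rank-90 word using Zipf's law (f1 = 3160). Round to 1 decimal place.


Zipf's law: f(r) = f(1) / r
f(1) = 3160
f(90) = 3160 / 90
= 35.1 occurrences


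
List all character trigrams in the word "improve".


Word: "improve" (length 7)
Number of trigrams = 7 - 3 + 1 = 5
  Position 0: "imp"
  Position 1: "mpr"
  Position 2: "pro"
  Position 3: "rov"
  Position 4: "ove"
Trigrams = "imp", "mpr", "pro", "rov", "ove"


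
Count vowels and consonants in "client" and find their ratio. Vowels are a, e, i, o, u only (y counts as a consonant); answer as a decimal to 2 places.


Word: "client"
Vowels (a,e,i,o,u): 2
Consonants: 4
Ratio = 2/4
= 0.50


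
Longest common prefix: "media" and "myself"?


Word 1: "media"
Word 2: "myself"
Comparing from start:
  Pos 0: 'm' == 'm'
  Pos 1: 'e' != 'y' (stop)
LCP = "m" (length 1)


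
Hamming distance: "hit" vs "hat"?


Comparing character by character (same length = 3):
  Pos 0: 'h' vs 'h' =
  Pos 1: 'i' vs 'a' !=
  Pos 2: 't' vs 't' =
Hamming distance = 1


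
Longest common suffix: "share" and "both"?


Word 1: "share"
Word 2: "both"
Comparing from end:
  Pos -1: 'e' != 'h' (stop)
LCS = "" (length 0)


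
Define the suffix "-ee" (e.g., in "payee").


Suffix: -ee
Example: payee (pay + -ee)
Meaning = one who receives


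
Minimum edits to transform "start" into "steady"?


Word 1: "start" (length 5)
Word 2: "steady" (length 6)
One optimal edit sequence (insert/delete/substitute each cost 1):
  1. keep 's'
  2. keep 't'
  3. insert 'e'  (+1)
  4. keep 'a'
  5. substitute 'r' -> 'd'  (+1)
  6. substitute 't' -> 'y'  (+1)
Total edit operations: 3
Edit distance = 3


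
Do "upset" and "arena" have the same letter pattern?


Pattern of "upset": [0, 1, 2, 3, 4]
Pattern of "arena": [0, 1, 2, 3, 0]
Patterns do not match
Same pattern = No


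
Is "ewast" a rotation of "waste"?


Word: "waste", Candidate: "ewast"
Method: check if candidate is substring of word+word
"wastewaste" contains "ewast"? Yes
Is rotation = Yes


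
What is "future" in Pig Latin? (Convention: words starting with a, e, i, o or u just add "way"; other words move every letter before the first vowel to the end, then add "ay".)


Word: "future"
Starts with consonant(s) → move to end, add 'ay'
Consonant cluster: "f"
Pig Latin = "uturefay"


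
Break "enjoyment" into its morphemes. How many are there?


Word: "enjoyment"
Morphemes: en- | joy | -ment
Each morpheme carries meaning
= 3 morphemes


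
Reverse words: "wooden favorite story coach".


Original: "wooden favorite story coach"
Words (1..n): wooden | favorite | story | coach
Reversed (n..1): coach | story | favorite | wooden
Result = "coach story favorite wooden"


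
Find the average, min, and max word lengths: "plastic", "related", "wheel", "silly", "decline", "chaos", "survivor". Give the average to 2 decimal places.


Lengths: "plastic"=7, "related"=7, "wheel"=5, "silly"=5, "decline"=7, "chaos"=5, "survivor"=8
Sum = 44, Count = 7
Average = 44/7 = 6.29
= avg=6.29, min=5, max=8


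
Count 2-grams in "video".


Word: "video" (length 5)
Number of 2-grams = length - 2 + 1 = 5 - 2 + 1
= 4


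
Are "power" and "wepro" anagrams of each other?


Word 1: "power" → sorted: eoprw
Word 2: "wepro" → sorted: eoprw
Same letters? eoprw == eoprw
Anagram = Yes


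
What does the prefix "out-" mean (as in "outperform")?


Prefix: out-
Example: outperform (out- + perform)
Meaning = surpass


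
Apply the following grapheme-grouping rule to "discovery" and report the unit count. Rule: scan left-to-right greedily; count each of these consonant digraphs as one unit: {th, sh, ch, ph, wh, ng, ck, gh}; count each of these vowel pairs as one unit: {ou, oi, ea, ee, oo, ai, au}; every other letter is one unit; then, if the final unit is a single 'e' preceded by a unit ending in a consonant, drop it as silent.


Word: "discovery" (9 letters)
Left-to-right scan:
  1. 'd' (letter)
  2. 'i' (letter)
  3. 's' (letter)
  4. 'c' (letter)
  5. 'o' (letter)
  6. 'v' (letter)
  7. 'e' (letter)
  8. 'r' (letter)
  9. 'y' (letter)
Units from scan: 9
Sound units = 9 units


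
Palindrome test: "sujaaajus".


Word: "sujaaajus"
Reversed: "sujaaajus"
Forward == Backward? sujaaajus == sujaaajus
Palindrome = Yes


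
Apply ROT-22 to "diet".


Word: "diet"
Shift: 22
Each letter → (letter + shift) mod 26:
  'd' (3) + 22 = 25 → 'z'
  'i' (8) + 22 = 4 → 'e'
  'e' (4) + 22 = 0 → 'a'
  't' (19) + 22 = 15 → 'p'
Result = "zeap"


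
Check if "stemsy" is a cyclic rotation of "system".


Word: "system", Candidate: "stemsy"
Method: check if candidate is substring of word+word
"systemsystem" contains "stemsy"? Yes
Is rotation = Yes


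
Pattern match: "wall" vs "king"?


Pattern of "wall": [0, 1, 2, 2]
Pattern of "king": [0, 1, 2, 3]
Patterns do not match
Same pattern = No


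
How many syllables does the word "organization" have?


Word: "organization"
Syllable breakdown: or / gan / i / za / tion
Counting: 5 parts
= 5 syllables


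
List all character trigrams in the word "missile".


Word: "missile" (length 7)
Number of trigrams = 7 - 3 + 1 = 5
  Position 0: "mis"
  Position 1: "iss"
  Position 2: "ssi"
  Position 3: "sil"
  Position 4: "ile"
Trigrams = "mis", "iss", "ssi", "sil", "ile"


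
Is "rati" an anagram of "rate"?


Word 1: "rate" → sorted: aert
Word 2: "rati" → sorted: airt
Same letters? aert != airt
Anagram = No


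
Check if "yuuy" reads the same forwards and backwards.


Word: "yuuy"
Reversed: "yuuy"
Forward == Backward? yuuy == yuuy
Palindrome = Yes


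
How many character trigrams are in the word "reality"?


Word: "reality" (length 7)
Number of 3-grams = length - 3 + 1 = 7 - 3 + 1
= 5


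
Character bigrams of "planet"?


Word: "planet" (length 6)
Number of bigrams = 6 - 2 + 1 = 5
  Position 0: "pl"
  Position 1: "la"
  Position 2: "an"
  Position 3: "ne"
  Position 4: "et"
Bigrams = "pl", "la", "an", "ne", "et"


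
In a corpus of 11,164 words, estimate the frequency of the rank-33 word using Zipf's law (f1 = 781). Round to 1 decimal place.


Zipf's law: f(r) = f(1) / r
f(1) = 781
f(33) = 781 / 33
= 23.7 occurrences


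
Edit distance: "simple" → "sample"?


Word 1: "simple" (length 6)
Word 2: "sample" (length 6)
One optimal edit sequence (insert/delete/substitute each cost 1):
  1. keep 's'
  2. substitute 'i' -> 'a'  (+1)
  3. keep 'm'
  4. keep 'p'
  5. keep 'l'
  6. keep 'e'
Total edit operations: 1
Edit distance = 1


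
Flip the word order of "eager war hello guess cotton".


Original: "eager war hello guess cotton"
Words (1..n): eager | war | hello | guess | cotton
Reversed (n..1): cotton | guess | hello | war | eager
Result = "cotton guess hello war eager"


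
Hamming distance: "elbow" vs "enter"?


Comparing character by character (same length = 5):
  Pos 0: 'e' vs 'e' =
  Pos 1: 'l' vs 'n' !=
  Pos 2: 'b' vs 't' !=
  Pos 3: 'o' vs 'e' !=
  Pos 4: 'w' vs 'r' !=
Hamming distance = 4


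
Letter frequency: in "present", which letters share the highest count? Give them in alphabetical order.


Word: "present"
Letter counts:
  'e': 2
  'n': 1
  'p': 1
  'r': 1
  's': 1
  't': 1
Maximum count = 2
Most frequent = 'e' (2 times each)


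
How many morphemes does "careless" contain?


Word: "careless"
Morphemes: care + -less
Each morpheme carries meaning
= 2 morphemes


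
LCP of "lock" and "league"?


Word 1: "lock"
Word 2: "league"
Comparing from start:
  Pos 0: 'l' == 'l'
  Pos 1: 'o' != 'e' (stop)
LCP = "l" (length 1)


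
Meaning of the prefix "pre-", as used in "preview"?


Prefix: pre-
Example: preview (pre- + view)
Meaning = before


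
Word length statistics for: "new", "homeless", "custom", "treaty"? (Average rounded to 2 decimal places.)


Lengths: "new"=3, "homeless"=8, "custom"=6, "treaty"=6
Sum = 23, Count = 4
Average = 23/4 = 5.75
= avg=5.75, min=3, max=8


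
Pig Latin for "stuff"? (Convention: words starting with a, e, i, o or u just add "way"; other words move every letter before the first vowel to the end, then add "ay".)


Word: "stuff"
Starts with consonant(s) → move to end, add 'ay'
Consonant cluster: "st"
Pig Latin = "uffstay"


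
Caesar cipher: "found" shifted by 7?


Word: "found"
Shift: 7
Each letter → (letter + shift) mod 26:
  'f' (5) + 7 = 12 → 'm'
  'o' (14) + 7 = 21 → 'v'
  'u' (20) + 7 = 1 → 'b'
  'n' (13) + 7 = 20 → 'u'
  'd' (3) + 7 = 10 → 'k'
Result = "mvbuk"


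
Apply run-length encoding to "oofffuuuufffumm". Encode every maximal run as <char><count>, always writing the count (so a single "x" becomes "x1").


String: "oofffuuuufffumm"
Scanning for consecutive runs:
  'o' x 2
  'f' x 3
  'u' x 4
  'f' x 3
  'u' x 1
  'm' x 2
RLE = "o2f3u4f3u1m2"


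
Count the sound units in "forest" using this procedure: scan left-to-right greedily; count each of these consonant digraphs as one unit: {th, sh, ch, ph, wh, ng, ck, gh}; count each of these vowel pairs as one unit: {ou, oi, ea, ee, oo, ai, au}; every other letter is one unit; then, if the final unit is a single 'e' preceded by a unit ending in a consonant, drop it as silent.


Word: "forest" (6 letters)
Left-to-right scan:
  1. 'f' (letter)
  2. 'o' (letter)
  3. 'r' (letter)
  4. 'e' (letter)
  5. 's' (letter)
  6. 't' (letter)
Units from scan: 6
Sound units = 6 units


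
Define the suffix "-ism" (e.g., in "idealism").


Suffix: -ism
Example: idealism = ideal + -ism
Meaning = belief / practice


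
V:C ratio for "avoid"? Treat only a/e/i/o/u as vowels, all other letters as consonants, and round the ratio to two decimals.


Word: "avoid"
Vowels (a,e,i,o,u): 3
Consonants: 2
Ratio = 3/2
= 1.50


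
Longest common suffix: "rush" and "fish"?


Word 1: "rush"
Word 2: "fish"
Comparing from end:
  Pos -1: 'h' == 'h'
  Pos -2: 's' == 's'
  Pos -3: 'u' != 'i' (stop)
LCS = "sh" (length 2)


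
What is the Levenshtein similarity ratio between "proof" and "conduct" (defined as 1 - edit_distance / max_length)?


Word 1: "proof" (length 5)
Word 2: "conduct" (length 7)
One optimal edit sequence:
  1. insert 'c'  (+1)
  2. insert 'o'  (+1)
  3. substitute 'p' -> 'n'  (+1)
  4. substitute 'r' -> 'd'  (+1)
  5. substitute 'o' -> 'u'  (+1)
  6. substitute 'o' -> 'c'  (+1)
  7. substitute 'f' -> 't'  (+1)
Edit distance = 7
Max length = max(5, 7) = 7
Similarity = 1 - 7/7
= 0.0000


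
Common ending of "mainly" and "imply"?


Word 1: "mainly"
Word 2: "imply"
Comparing from end:
  Pos -1: 'y' == 'y'
  Pos -2: 'l' == 'l'
  Pos -3: 'n' != 'p' (stop)
LCS = "ly" (length 2)


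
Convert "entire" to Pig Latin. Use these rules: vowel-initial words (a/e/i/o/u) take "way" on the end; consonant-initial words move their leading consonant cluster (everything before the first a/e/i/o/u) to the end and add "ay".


Word: "entire"
Starts with vowel → add 'way'
Pig Latin = "entireway"


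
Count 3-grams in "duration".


Word: "duration" (length 8)
Number of 3-grams = length - 3 + 1 = 8 - 3 + 1
= 6


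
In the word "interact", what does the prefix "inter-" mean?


Prefix: inter-
Example: interact (inter- + act)
Meaning = between


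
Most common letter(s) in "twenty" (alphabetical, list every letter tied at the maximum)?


Word: "twenty"
Letter counts:
  'e': 1
  'n': 1
  't': 2
  'w': 1
  'y': 1
Maximum count = 2
Most frequent = 't' (2 times each)


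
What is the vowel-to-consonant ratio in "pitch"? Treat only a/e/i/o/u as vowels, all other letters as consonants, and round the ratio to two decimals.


Word: "pitch"
Vowels (a,e,i,o,u): 1
Consonants: 4
Ratio = 1/4
= 0.25


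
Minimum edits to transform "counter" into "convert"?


Word 1: "counter" (length 7)
Word 2: "convert" (length 7)
One optimal edit sequence (insert/delete/substitute each cost 1):
  1. keep 'c'
  2. keep 'o'
  3. delete 'u'  (+1)
  4. keep 'n'
  5. substitute 't' -> 'v'  (+1)
  6. keep 'e'
  7. keep 'r'
  8. insert 't'  (+1)
Total edit operations: 3
Edit distance = 3


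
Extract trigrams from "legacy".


Word: "legacy" (length 6)
Number of trigrams = 6 - 3 + 1 = 4
  Position 0: "leg"
  Position 1: "ega"
  Position 2: "gac"
  Position 3: "acy"
Trigrams = "leg", "ega", "gac", "acy"


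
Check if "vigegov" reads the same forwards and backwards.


Word: "vigegov"
Reversed: "vogegiv"
Forward == Backward? vigegov != vogegiv
Palindrome = No


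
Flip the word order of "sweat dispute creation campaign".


Original: "sweat dispute creation campaign"
Words (1..n): sweat | dispute | creation | campaign
Reversed (n..1): campaign | creation | dispute | sweat
Result = "campaign creation dispute sweat"


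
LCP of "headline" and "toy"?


Word 1: "headline"
Word 2: "toy"
Comparing from start:
  Pos 0: 'h' != 't' (stop)
LCP = "" (length 0)


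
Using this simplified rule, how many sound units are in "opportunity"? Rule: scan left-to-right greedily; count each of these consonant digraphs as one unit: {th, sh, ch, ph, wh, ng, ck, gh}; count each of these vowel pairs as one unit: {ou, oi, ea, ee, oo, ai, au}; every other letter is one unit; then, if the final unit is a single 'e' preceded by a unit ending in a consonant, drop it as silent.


Word: "opportunity" (11 letters)
Left-to-right scan:
  (1) 'o' (letter)
  (2) 'p' (letter)
  (3) 'p' (letter)
  (4) 'o' (letter)
  (5) 'r' (letter)
  (6) 't' (letter)
  (7) 'u' (letter)
  (8) 'n' (letter)
  (9) 'i' (letter)
  (10) 't' (letter)
  (11) 'y' (letter)
Units from scan: 11
Sound units = 11 units


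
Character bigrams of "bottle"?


Word: "bottle" (length 6)
Number of bigrams = 6 - 2 + 1 = 5
  Position 0: "bo"
  Position 1: "ot"
  Position 2: "tt"
  Position 3: "tl"
  Position 4: "le"
Bigrams = "bo", "ot", "tt", "tl", "le"


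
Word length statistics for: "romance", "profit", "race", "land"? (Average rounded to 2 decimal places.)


Lengths: "romance"=7, "profit"=6, "race"=4, "land"=4
Sum = 21, Count = 4
Average = 21/4 = 5.25
= avg=5.25, min=4, max=7


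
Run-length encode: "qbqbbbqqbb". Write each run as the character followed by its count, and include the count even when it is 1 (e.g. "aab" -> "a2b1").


String: "qbqbbbqqbb"
Scanning for consecutive runs:
  'q' x 1
  'b' x 1
  'q' x 1
  'b' x 3
  'q' x 2
  'b' x 2
RLE = "q1b1q1b3q2b2"


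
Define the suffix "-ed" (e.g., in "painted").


Suffix: -ed
Example: painted (paint + -ed)
Meaning = past tense


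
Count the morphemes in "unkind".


Word: "unkind"
Morphemes: un- + kind
Each morpheme carries meaning
= 2 morphemes


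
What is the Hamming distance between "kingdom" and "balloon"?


Comparing character by character (same length = 7):
  Pos 0: 'k' vs 'b' !=
  Pos 1: 'i' vs 'a' !=
  Pos 2: 'n' vs 'l' !=
  Pos 3: 'g' vs 'l' !=
  Pos 4: 'd' vs 'o' !=
  Pos 5: 'o' vs 'o' =
  Pos 6: 'm' vs 'n' !=
Hamming distance = 6


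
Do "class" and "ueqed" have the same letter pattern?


Pattern of "class": [0, 1, 2, 3, 3]
Pattern of "ueqed": [0, 1, 2, 1, 3]
Patterns do not match
Same pattern = No


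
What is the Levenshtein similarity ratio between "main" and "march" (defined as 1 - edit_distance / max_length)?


Word 1: "main" (length 4)
Word 2: "march" (length 5)
One optimal edit sequence:
  1. keep 'm'
  2. keep 'a'
  3. insert 'r'  (+1)
  4. substitute 'i' -> 'c'  (+1)
  5. substitute 'n' -> 'h'  (+1)
Edit distance = 3
Max length = max(4, 5) = 5
Similarity = 1 - 3/5
= 0.4000


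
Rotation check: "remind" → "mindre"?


Word: "remind", Candidate: "mindre"
Method: check if candidate is substring of word+word
"remindremind" contains "mindre"? Yes
Is rotation = Yes


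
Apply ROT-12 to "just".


Word: "just"
Shift: 12
Each letter → (letter + shift) mod 26:
  'j' (9) + 12 = 21 → 'v'
  'u' (20) + 12 = 6 → 'g'
  's' (18) + 12 = 4 → 'e'
  't' (19) + 12 = 5 → 'f'
Result = "vgef"


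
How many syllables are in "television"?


Word: "television"
Syllable breakdown: tel / e / vi / sion
Counting: 4 parts
= 4 syllables


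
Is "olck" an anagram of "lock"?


Word 1: "lock" → sorted: cklo
Word 2: "olck" → sorted: cklo
Same letters? cklo == cklo
Anagram = Yes


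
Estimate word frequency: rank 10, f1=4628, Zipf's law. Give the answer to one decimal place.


Zipf's law: f(r) = f(1) / r
f(1) = 4628
f(10) = 4628 / 10
= 462.8 occurrences


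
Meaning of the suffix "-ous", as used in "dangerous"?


Suffix: -ous
Example: dangerous = danger + -ous
Meaning = having quality of


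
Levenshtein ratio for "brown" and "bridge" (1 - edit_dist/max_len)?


Word 1: "brown" (length 5)
Word 2: "bridge" (length 6)
One optimal edit sequence:
  1. keep 'b'
  2. keep 'r'
  3. insert 'i'  (+1)
  4. substitute 'o' -> 'd'  (+1)
  5. substitute 'w' -> 'g'  (+1)
  6. substitute 'n' -> 'e'  (+1)
Edit distance = 4
Max length = max(5, 6) = 6
Similarity = 1 - 4/6
= 0.3333


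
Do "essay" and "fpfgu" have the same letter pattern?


Pattern of "essay": [0, 1, 1, 2, 3]
Pattern of "fpfgu": [0, 1, 0, 2, 3]
Patterns do not match
Same pattern = No


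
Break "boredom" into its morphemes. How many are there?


Word: "boredom"
Morphemes: bore + -dom
Each morpheme carries meaning
= 2 morphemes


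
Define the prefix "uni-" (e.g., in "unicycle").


Prefix: uni-
Example: unicycle = uni- + cycle
Meaning = one


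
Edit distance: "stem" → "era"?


Word 1: "stem" (length 4)
Word 2: "era" (length 3)
One optimal edit sequence (insert/delete/substitute each cost 1):
  1. delete 's'  (+1)
  2. substitute 't' -> 'e'  (+1)
  3. substitute 'e' -> 'r'  (+1)
  4. substitute 'm' -> 'a'  (+1)
Total edit operations: 4
Edit distance = 4


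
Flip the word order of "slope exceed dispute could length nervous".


Original: "slope exceed dispute could length nervous"
Words (1..n): slope | exceed | dispute | could | length | nervous
Reversed (n..1): nervous | length | could | dispute | exceed | slope
Result = "nervous length could dispute exceed slope"


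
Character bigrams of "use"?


Word: "use" (length 3)
Number of bigrams = 3 - 2 + 1 = 2
  Position 0: "us"
  Position 1: "se"
Bigrams = "us", "se"


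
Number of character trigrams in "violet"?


Word: "violet" (length 6)
Number of 3-grams = length - 3 + 1 = 6 - 3 + 1
= 4
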